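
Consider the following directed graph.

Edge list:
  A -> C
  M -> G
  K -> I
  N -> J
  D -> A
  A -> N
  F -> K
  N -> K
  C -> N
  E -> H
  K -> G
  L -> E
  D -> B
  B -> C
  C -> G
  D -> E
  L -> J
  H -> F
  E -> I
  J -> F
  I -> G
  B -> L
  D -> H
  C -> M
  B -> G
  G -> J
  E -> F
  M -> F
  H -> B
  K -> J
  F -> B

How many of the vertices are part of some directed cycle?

12

A vertex is on a directed cycle iff it belongs to a strongly connected component of size ≥ 2 (or has a self-loop).
The vertices on cycles are {B, C, E, F, G, H, I, J, K, L, M, N} — 12 in total.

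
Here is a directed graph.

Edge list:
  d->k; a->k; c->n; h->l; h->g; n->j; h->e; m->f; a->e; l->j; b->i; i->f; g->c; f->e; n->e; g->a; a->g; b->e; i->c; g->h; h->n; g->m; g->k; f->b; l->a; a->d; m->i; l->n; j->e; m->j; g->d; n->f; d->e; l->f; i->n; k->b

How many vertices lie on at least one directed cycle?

9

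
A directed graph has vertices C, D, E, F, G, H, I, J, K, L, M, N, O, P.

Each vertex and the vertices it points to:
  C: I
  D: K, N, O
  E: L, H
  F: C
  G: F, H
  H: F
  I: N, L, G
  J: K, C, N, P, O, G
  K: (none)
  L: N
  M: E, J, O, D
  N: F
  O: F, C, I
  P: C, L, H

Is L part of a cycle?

L is on a cycle iff L can reach itself via ≥1 edge.
L → N → F → C → I → L — yes.

Yes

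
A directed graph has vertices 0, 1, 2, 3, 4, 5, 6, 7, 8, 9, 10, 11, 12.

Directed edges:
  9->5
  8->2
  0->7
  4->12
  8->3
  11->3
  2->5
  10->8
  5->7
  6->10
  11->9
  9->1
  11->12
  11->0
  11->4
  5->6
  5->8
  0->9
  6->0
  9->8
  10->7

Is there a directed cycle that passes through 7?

7 lies on a cycle iff there is a path from 7 back to itself.
Exploring from 7, it never reaches itself; equivalently, its strongly connected component is a singleton.

No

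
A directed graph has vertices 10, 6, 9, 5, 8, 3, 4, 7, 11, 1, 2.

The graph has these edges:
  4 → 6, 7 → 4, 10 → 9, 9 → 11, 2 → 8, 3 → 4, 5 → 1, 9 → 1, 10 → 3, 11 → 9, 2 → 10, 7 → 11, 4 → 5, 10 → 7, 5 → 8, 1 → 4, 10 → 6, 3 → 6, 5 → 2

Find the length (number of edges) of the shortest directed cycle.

2

For each vertex v, BFS finds the shortest path from v back to v.
The shortest such closed walk is 9 → 11 → 9, length 2.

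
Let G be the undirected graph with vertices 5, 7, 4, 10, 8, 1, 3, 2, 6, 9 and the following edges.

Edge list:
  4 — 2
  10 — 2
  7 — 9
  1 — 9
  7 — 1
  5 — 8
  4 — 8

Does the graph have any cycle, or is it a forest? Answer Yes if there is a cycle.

DFS, tracking each vertex's parent; an edge to a visited non-parent vertex closes a cycle.
Start from 5:
visit 5 (parent –)
  visit 8 (parent 5)
    visit 4 (parent 8)
      4–8: parent, skip
      visit 2 (parent 4)
        visit 10 (parent 2)
          10–2: parent, skip
        2–4: parent, skip
    8–5: parent, skip
visit 7 (parent –)
  visit 1 (parent 7)
    1–7: parent, skip
    visit 9 (parent 1)
      9–7: 7 visited and ≠ parent → cycle
Cycle: 7 – 1 – 9 – 7.

Yes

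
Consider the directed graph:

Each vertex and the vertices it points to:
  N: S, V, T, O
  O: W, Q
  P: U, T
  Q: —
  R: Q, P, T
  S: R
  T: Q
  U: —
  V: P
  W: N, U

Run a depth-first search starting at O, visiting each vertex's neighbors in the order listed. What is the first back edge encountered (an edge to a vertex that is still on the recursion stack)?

DFS from O (visiting each vertex's neighbors in the order listed); mark gray on enter, black on exit:
O gray
  W gray
    N gray
      S gray
        R gray
          Q gray
          Q black
          P gray
            U gray
            U black
            T gray
              T→Q: Q black — skip
            T black
          P black
          R→T: T black — skip
        R black
      S black
      V gray
        V→P: P black — skip
      V black
      N→T: T black — skip
      N→O: O is gray → back edge
First back edge: N → O.

N→O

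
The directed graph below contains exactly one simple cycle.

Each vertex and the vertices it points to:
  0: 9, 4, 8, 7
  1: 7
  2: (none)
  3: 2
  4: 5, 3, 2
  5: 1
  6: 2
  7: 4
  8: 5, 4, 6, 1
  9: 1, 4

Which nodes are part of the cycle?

1, 4, 5, 7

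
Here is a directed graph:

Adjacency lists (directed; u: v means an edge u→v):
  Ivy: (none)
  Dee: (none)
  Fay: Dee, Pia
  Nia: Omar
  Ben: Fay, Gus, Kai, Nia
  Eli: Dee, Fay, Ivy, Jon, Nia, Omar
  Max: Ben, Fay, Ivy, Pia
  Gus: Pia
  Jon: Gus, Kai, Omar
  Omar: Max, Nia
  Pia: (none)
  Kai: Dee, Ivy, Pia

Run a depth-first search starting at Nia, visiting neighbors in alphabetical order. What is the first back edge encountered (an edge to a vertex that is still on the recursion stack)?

DFS from Nia (visiting neighbors in alphabetical order); mark gray on enter, black on exit:
Nia gray
  Omar gray
    Max gray
      Ben gray
        Fay gray
          Dee gray
          Dee black
          Pia gray
          Pia black
        Fay black
        Gus gray
          Gus→Pia: Pia black — skip
        Gus black
        Kai gray
          Kai→Dee: Dee black — skip
          Ivy gray
          Ivy black
          Kai→Pia: Pia black — skip
        Kai black
        Ben→Nia: Nia is gray → back edge
First back edge: Ben → Nia.

Ben→Nia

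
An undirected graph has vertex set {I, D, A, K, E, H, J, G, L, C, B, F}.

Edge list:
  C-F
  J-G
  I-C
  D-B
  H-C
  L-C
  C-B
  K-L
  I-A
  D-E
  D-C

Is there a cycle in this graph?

DFS, tracking each vertex's parent; an edge to a visited non-parent vertex closes a cycle.
Start from F:
visit F (parent –)
  visit C (parent F)
    C–F: parent, skip
    visit L (parent C)
      visit K (parent L)
        K–L: parent, skip
      L–C: parent, skip
    visit I (parent C)
      I–C: parent, skip
      visit A (parent I)
        A–I: parent, skip
    visit B (parent C)
      visit D (parent B)
        D–C: C visited and ≠ parent → cycle
Cycle: C – B – D – C.

Yes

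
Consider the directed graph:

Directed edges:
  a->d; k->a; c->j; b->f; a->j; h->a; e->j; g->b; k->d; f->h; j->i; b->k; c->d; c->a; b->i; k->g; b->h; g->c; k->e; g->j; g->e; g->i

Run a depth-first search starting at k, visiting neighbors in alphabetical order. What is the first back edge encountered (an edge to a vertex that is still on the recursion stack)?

b->k

DFS from k (visiting neighbors in alphabetical order); mark gray on enter, black on exit:
k gray
  a gray
    d gray
    d black
    j gray
      i gray
      i black
    j black
  a black
  k→d: d black — skip
  e gray
    e→j: j black — skip
  e black
  g gray
    b gray
      f gray
        h gray
          h→a: a black — skip
        h black
      f black
      b→h: h black — skip
      b→i: i black — skip
      b→k: k is gray → back edge
First back edge: b → k.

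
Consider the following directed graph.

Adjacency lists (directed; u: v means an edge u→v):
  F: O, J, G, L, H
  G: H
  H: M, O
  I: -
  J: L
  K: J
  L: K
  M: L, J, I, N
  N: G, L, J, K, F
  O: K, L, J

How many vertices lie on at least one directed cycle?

A vertex is on a directed cycle iff it belongs to a strongly connected component of size ≥ 2 (or has a self-loop).
The vertices on cycles are {F, G, H, J, K, L, M, N} — 8 in total.

8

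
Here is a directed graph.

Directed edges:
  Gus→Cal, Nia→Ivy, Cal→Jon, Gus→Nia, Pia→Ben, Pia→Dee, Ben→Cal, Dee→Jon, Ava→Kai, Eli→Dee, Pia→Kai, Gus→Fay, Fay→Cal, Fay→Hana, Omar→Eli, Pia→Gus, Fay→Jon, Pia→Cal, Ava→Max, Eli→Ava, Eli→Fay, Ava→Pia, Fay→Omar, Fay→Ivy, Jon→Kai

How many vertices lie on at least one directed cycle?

A vertex is on a directed cycle iff it belongs to a strongly connected component of size ≥ 2 (or has a self-loop).
The vertices on cycles are {Ava, Eli, Fay, Gus, Pia, Omar} — 6 in total.

6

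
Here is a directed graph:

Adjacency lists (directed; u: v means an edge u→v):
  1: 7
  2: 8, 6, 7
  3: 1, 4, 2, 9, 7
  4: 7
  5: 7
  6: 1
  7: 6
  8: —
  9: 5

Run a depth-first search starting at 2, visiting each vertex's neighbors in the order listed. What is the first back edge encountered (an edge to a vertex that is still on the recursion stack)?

DFS from 2 (visiting each vertex's neighbors in the order listed); mark gray on enter, black on exit:
2 gray
  8 gray
  8 black
  6 gray
    1 gray
      7 gray
        7→6: 6 is gray → back edge
First back edge: 7 → 6.

7->6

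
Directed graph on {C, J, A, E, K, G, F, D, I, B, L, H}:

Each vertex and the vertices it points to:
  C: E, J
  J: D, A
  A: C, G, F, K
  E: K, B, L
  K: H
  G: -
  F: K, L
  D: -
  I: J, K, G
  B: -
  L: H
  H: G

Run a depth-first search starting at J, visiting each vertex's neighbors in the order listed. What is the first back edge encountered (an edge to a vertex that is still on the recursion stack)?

C->J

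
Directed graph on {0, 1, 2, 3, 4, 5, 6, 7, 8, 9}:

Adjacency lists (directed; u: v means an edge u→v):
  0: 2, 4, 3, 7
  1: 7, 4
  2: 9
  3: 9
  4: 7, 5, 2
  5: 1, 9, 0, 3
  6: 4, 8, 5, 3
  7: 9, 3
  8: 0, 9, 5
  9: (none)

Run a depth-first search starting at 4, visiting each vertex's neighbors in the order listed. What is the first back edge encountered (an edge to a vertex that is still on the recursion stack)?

1->4

DFS from 4 (visiting each vertex's neighbors in the order listed); mark gray on enter, black on exit:
4 gray
  7 gray
    9 gray
    9 black
    3 gray
      3→9: 9 black — skip
    3 black
  7 black
  5 gray
    1 gray
      1→7: 7 black — skip
      1→4: 4 is gray → back edge
First back edge: 1 → 4.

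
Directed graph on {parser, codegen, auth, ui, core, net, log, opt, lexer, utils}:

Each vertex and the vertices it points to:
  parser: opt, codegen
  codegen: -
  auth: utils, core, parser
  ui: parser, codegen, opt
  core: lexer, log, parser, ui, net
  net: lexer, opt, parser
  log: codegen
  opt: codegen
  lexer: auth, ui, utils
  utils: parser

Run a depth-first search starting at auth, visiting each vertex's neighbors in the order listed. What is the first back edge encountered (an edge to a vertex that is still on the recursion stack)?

lexer→auth

DFS from auth (visiting each vertex's neighbors in the order listed); mark gray on enter, black on exit:
auth gray
  utils gray
    parser gray
      opt gray
        codegen gray
        codegen black
      opt black
      parser→codegen: codegen black — skip
    parser black
  utils black
  core gray
    lexer gray
      lexer→auth: auth is gray → back edge
First back edge: lexer → auth.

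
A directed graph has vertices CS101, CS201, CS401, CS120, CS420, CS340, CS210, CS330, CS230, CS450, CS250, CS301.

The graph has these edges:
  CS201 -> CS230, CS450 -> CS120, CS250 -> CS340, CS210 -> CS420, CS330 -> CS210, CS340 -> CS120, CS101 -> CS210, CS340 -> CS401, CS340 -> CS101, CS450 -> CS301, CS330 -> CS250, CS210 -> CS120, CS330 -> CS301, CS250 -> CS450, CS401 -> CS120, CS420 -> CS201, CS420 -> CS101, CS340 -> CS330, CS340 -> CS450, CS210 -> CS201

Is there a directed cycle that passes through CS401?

No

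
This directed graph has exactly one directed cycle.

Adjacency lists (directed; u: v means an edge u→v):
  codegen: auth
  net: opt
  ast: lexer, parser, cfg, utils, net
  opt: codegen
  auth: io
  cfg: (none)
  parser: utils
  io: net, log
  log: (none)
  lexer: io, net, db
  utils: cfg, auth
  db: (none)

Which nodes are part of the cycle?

io, net, opt, auth, codegen

DFS with gray/black marking from io:
io gray
  net gray
    opt gray
      codegen gray
        auth gray
          auth→io: io is gray → back edge
Back edge closes the cycle io → net → opt → codegen → auth → io; its vertices are {io, net, opt, auth, codegen}.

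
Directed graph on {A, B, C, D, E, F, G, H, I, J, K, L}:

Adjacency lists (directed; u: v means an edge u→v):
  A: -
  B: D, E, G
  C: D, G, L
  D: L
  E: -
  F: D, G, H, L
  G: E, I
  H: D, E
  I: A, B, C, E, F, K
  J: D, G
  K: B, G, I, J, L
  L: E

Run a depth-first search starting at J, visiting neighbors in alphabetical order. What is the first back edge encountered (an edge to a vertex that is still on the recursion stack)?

DFS from J (visiting neighbors in alphabetical order); mark gray on enter, black on exit:
J gray
  D gray
    L gray
      E gray
      E black
    L black
  D black
  G gray
    G→E: E black — skip
    I gray
      A gray
      A black
      B gray
        B→D: D black — skip
        B→E: E black — skip
        B→G: G is gray → back edge
First back edge: B → G.

B->G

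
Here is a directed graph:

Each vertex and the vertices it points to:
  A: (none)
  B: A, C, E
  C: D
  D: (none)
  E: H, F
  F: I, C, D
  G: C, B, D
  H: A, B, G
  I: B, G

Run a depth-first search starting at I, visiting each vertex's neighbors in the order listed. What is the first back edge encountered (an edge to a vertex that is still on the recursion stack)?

H->B

DFS from I (visiting each vertex's neighbors in the order listed); mark gray on enter, black on exit:
I gray
  B gray
    A gray
    A black
    C gray
      D gray
      D black
    C black
    E gray
      H gray
        H→A: A black — skip
        H→B: B is gray → back edge
First back edge: H → B.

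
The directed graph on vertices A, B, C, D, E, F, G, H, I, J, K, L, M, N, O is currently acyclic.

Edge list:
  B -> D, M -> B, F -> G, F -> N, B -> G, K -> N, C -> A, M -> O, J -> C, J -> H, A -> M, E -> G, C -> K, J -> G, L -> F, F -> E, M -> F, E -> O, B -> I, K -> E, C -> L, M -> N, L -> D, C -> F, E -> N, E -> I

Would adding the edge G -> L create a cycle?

Yes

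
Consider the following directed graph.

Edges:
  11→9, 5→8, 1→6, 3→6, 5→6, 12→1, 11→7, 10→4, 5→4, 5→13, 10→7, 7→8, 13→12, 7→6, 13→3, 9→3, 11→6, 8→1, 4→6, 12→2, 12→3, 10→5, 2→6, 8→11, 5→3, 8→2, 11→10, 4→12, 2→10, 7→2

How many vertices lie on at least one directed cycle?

9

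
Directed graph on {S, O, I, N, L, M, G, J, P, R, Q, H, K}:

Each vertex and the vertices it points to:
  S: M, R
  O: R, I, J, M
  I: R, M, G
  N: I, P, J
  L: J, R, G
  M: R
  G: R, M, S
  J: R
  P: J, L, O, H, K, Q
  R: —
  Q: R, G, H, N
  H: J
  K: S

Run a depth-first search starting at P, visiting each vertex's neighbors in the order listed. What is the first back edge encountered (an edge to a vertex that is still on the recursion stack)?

N->P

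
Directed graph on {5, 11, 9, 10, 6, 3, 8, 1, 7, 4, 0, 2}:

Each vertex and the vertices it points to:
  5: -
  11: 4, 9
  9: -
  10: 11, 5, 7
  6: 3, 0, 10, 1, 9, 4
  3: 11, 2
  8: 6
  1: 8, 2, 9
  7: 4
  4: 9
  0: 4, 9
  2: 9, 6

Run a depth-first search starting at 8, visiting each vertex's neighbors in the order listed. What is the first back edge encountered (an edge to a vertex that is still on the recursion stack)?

DFS from 8 (visiting each vertex's neighbors in the order listed); mark gray on enter, black on exit:
8 gray
  6 gray
    3 gray
      11 gray
        4 gray
          9 gray
          9 black
        4 black
        11→9: 9 black — skip
      11 black
      2 gray
        2→9: 9 black — skip
        2→6: 6 is gray → back edge
First back edge: 2 → 6.

2→6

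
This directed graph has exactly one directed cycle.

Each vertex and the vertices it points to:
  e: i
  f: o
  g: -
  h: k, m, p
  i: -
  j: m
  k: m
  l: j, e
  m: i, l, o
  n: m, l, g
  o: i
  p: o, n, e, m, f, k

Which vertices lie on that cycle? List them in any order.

DFS with gray/black marking from l:
l gray
  j gray
    m gray
      i gray
      i black
      m→l: l is gray → back edge
Back edge closes the cycle l → j → m → l; its vertices are {j, l, m}.

j, l, m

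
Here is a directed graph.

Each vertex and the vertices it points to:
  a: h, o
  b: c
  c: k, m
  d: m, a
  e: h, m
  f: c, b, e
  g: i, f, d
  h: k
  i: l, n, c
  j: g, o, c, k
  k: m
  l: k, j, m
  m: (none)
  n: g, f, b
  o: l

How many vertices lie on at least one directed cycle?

8

A vertex is on a directed cycle iff it belongs to a strongly connected component of size ≥ 2 (or has a self-loop).
The vertices on cycles are {a, d, g, i, j, l, n, o} — 8 in total.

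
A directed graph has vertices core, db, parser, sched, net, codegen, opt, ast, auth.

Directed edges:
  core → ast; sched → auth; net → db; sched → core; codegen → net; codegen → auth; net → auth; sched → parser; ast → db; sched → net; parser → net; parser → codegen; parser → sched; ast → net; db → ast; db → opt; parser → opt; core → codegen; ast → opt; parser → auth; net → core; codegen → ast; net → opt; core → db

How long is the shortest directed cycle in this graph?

For each vertex v, BFS finds the shortest path from v back to v.
The shortest such closed walk is sched → parser → sched, length 2.

2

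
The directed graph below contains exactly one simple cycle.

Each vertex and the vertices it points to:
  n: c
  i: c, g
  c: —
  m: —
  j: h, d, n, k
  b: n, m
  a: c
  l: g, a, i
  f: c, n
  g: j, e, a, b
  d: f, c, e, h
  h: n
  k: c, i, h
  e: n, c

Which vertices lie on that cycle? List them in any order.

g, i, j, k

DFS with gray/black marking from g:
g gray
  j gray
    h gray
      n gray
        c gray
        c black
      n black
    h black
    d gray
      f gray
        f→c: c black — skip
        f→n: n black — skip
      f black
      d→c: c black — skip
      e gray
        e→n: n black — skip
        e→c: c black — skip
      e black
      d→h: h black — skip
    d black
    j→n: n black — skip
    k gray
      k→c: c black — skip
      i gray
        i→c: c black — skip
        i→g: g is gray → back edge
Back edge closes the cycle g → j → k → i → g; its vertices are {g, i, j, k}.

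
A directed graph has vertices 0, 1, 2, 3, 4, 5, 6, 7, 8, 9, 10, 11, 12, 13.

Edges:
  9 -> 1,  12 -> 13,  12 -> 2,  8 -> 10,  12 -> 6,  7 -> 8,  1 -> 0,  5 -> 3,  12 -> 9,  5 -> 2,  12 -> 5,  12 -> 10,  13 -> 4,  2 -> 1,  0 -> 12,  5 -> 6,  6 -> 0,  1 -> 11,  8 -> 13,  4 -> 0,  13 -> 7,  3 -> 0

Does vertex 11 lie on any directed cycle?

11 lies on a cycle iff there is a path from 11 back to itself.
Exploring from 11, it never reaches itself; equivalently, its strongly connected component is a singleton.

No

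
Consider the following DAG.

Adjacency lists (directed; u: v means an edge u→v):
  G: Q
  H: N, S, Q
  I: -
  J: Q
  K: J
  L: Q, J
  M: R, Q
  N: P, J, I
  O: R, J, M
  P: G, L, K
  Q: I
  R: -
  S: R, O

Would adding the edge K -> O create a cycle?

Adding K→O creates a cycle iff O can already reach K.
Explore from O: no path reaches K. The graph stays acyclic.

No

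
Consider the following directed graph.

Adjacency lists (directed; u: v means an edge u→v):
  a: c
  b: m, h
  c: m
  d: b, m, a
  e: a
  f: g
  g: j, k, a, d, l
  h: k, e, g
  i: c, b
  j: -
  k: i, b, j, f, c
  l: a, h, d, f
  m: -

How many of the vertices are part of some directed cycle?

A vertex is on a directed cycle iff it belongs to a strongly connected component of size ≥ 2 (or has a self-loop).
The vertices on cycles are {b, d, f, g, h, i, k, l} — 8 in total.

8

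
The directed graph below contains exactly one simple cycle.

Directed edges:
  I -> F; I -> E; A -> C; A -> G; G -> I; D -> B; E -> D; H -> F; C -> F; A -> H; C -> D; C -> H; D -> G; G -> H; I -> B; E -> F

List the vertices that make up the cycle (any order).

DFS with gray/black marking from G:
G gray
  H gray
    F gray
    F black
  H black
  I gray
    B gray
    B black
    E gray
      E→F: F black — skip
      D gray
        D→G: G is gray → back edge
Back edge closes the cycle G → I → E → D → G; its vertices are {D, E, G, I}.

D, E, G, I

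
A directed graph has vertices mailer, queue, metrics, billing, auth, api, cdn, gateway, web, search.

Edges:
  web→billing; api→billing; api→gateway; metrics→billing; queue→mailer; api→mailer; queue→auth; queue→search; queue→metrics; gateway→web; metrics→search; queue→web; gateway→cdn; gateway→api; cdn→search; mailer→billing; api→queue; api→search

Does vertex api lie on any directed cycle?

Yes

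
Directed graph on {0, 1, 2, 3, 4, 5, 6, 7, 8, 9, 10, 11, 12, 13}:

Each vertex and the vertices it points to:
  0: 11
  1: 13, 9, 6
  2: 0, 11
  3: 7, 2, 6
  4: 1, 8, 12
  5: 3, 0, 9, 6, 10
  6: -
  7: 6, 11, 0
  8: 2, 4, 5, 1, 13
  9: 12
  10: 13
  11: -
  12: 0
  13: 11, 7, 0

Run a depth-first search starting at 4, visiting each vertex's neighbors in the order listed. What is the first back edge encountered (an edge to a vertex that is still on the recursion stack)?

8->4

DFS from 4 (visiting each vertex's neighbors in the order listed); mark gray on enter, black on exit:
4 gray
  1 gray
    13 gray
      11 gray
      11 black
      7 gray
        6 gray
        6 black
        7→11: 11 black — skip
        0 gray
          0→11: 11 black — skip
        0 black
      7 black
      13→0: 0 black — skip
    13 black
    9 gray
      12 gray
        12→0: 0 black — skip
      12 black
    9 black
    1→6: 6 black — skip
  1 black
  8 gray
    2 gray
      2→0: 0 black — skip
      2→11: 11 black — skip
    2 black
    8→4: 4 is gray → back edge
First back edge: 8 → 4.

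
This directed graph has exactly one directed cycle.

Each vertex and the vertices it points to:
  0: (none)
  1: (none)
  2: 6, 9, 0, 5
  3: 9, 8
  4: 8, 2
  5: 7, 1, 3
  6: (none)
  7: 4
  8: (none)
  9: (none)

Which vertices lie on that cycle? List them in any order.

2, 4, 5, 7

DFS with gray/black marking from 2:
2 gray
  6 gray
  6 black
  9 gray
  9 black
  0 gray
  0 black
  5 gray
    7 gray
      4 gray
        8 gray
        8 black
        4→2: 2 is gray → back edge
Back edge closes the cycle 2 → 5 → 7 → 4 → 2; its vertices are {2, 4, 5, 7}.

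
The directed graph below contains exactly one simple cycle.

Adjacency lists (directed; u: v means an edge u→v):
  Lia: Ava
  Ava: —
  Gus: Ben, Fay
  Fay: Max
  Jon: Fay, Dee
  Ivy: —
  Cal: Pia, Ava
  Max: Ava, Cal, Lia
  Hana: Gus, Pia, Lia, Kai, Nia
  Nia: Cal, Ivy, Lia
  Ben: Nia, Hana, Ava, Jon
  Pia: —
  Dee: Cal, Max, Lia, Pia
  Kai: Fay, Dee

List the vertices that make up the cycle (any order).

DFS with gray/black marking from Hana:
Hana gray
  Gus gray
    Ben gray
      Nia gray
        Cal gray
          Pia gray
          Pia black
          Ava gray
          Ava black
        Cal black
        Ivy gray
        Ivy black
        Lia gray
          Lia→Ava: Ava black — skip
        Lia black
      Nia black
      Ben→Hana: Hana is gray → back edge
Back edge closes the cycle Hana → Gus → Ben → Hana; its vertices are {Ben, Gus, Hana}.

Ben, Gus, Hana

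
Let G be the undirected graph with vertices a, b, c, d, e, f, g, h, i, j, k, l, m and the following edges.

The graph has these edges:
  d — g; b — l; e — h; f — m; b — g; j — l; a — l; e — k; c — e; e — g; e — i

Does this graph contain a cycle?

DFS, tracking each vertex's parent; an edge to a visited non-parent vertex closes a cycle.
Start from k:
visit k (parent –)
  visit e (parent k)
    visit g (parent e)
      g–e: parent, skip
      visit d (parent g)
        d–g: parent, skip
      visit b (parent g)
        b–g: parent, skip
        visit l (parent b)
          l–b: parent, skip
          visit j (parent l)
            j–l: parent, skip
          visit a (parent l)
            a–l: parent, skip
    visit h (parent e)
      h–e: parent, skip
    visit i (parent e)
      i–e: parent, skip
    visit c (parent e)
      c–e: parent, skip
    e–k: parent, skip
visit f (parent –)
  visit m (parent f)
    m–f: parent, skip
No non-parent visited neighbor found — the graph is a forest.

No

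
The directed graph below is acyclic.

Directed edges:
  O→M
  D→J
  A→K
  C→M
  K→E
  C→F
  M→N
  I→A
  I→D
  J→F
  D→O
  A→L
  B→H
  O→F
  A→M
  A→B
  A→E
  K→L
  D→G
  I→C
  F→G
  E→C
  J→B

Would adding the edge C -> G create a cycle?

Adding C→G creates a cycle iff G can already reach C.
Explore from G: no path reaches C. The graph stays acyclic.

No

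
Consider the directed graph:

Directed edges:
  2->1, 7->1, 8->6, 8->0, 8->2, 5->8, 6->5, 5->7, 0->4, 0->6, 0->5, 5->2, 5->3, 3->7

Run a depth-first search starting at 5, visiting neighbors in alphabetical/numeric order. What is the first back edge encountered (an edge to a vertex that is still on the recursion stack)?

0→5

DFS from 5 (visiting neighbors in alphabetical/numeric order); mark gray on enter, black on exit:
5 gray
  2 gray
    1 gray
    1 black
  2 black
  3 gray
    7 gray
      7→1: 1 black — skip
    7 black
  3 black
  5→7: 7 black — skip
  8 gray
    0 gray
      4 gray
      4 black
      0→5: 5 is gray → back edge
First back edge: 0 → 5.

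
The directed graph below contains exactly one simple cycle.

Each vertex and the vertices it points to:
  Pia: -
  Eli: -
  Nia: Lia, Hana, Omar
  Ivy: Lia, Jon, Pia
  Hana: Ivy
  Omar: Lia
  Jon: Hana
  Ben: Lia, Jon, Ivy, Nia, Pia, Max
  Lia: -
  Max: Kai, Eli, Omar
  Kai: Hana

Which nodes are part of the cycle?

DFS with gray/black marking from Ivy:
Ivy gray
  Lia gray
  Lia black
  Jon gray
    Hana gray
      Hana→Ivy: Ivy is gray → back edge
Back edge closes the cycle Ivy → Jon → Hana → Ivy; its vertices are {Ivy, Jon, Hana}.

Ivy, Jon, Hana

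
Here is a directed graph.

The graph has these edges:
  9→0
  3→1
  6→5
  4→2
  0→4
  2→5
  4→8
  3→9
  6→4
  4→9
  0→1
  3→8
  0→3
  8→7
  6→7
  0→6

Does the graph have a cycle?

Yes

DFS with white/gray/black marking, starting from 3:
3 gray
  8 gray
    7 gray
    7 black
  8 black
  1 gray
  1 black
  9 gray
    0 gray
      4 gray
        4→8: 8 black — skip
        2 gray
          5 gray
          5 black
        2 black
        4→9: 9 is gray → back edge
Back edge found, so a cycle exists: 9 → 0 → 4 → 9.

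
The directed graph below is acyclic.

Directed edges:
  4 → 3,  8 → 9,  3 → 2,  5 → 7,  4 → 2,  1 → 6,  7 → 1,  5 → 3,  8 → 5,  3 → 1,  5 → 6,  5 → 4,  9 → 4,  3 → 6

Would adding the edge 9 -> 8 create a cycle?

Yes

Adding 9→8 creates a cycle iff 8 can already reach 9.
Path from 8: 8 → 9.
So 8 → … → 9 → 8 is a cycle.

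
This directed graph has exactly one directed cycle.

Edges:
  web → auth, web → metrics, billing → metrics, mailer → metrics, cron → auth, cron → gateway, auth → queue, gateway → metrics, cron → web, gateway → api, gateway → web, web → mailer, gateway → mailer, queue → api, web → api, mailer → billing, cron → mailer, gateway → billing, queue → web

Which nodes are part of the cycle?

web, auth, queue

DFS with gray/black marking from auth:
auth gray
  queue gray
    web gray
      web→auth: auth is gray → back edge
Back edge closes the cycle auth → queue → web → auth; its vertices are {web, auth, queue}.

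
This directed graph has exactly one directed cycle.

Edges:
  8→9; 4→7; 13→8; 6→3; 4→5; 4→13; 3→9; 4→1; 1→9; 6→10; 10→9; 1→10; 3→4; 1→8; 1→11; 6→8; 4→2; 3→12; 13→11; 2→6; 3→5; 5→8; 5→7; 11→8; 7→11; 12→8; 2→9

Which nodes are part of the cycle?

2, 3, 4, 6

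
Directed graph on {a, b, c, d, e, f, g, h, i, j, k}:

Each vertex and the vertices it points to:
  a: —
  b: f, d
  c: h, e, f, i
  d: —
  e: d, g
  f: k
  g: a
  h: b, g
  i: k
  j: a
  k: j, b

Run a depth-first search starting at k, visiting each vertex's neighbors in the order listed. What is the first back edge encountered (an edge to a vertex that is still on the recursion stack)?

DFS from k (visiting each vertex's neighbors in the order listed); mark gray on enter, black on exit:
k gray
  j gray
    a gray
    a black
  j black
  b gray
    f gray
      f→k: k is gray → back edge
First back edge: f → k.

f->k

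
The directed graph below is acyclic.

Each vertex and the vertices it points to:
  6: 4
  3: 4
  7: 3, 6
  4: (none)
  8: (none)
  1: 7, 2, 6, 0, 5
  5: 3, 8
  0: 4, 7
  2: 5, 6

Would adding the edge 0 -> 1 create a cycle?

Yes

Adding 0→1 creates a cycle iff 1 can already reach 0.
Path from 1: 1 → 0.
So 1 → … → 0 → 1 is a cycle.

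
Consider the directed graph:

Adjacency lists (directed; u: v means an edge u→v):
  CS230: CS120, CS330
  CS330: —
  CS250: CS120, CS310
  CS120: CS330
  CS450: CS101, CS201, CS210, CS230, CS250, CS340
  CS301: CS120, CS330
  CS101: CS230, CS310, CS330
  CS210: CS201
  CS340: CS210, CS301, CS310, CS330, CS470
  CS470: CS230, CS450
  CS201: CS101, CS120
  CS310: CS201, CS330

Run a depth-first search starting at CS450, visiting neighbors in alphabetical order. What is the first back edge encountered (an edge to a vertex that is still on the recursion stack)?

CS201→CS101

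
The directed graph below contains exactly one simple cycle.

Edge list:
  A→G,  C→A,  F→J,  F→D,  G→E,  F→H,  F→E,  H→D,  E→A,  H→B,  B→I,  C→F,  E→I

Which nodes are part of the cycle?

A, E, G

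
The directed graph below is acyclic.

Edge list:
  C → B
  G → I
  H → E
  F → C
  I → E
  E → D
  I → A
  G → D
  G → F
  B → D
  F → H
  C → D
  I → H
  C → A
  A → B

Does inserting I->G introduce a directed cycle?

Adding I→G creates a cycle iff G can already reach I.
Path from G: G → I.
So G → … → I → G is a cycle.

Yes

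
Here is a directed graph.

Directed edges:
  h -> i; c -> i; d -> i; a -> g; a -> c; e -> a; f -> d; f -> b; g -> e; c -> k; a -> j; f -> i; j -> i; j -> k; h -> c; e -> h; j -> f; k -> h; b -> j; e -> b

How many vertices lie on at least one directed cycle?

A vertex is on a directed cycle iff it belongs to a strongly connected component of size ≥ 2 (or has a self-loop).
The vertices on cycles are {a, b, c, e, f, g, h, j, k} — 9 in total.

9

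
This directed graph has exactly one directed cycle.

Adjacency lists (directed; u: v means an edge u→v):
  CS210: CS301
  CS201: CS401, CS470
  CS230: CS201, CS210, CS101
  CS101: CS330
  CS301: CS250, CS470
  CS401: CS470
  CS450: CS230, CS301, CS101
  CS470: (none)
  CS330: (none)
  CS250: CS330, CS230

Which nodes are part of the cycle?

CS210, CS230, CS250, CS301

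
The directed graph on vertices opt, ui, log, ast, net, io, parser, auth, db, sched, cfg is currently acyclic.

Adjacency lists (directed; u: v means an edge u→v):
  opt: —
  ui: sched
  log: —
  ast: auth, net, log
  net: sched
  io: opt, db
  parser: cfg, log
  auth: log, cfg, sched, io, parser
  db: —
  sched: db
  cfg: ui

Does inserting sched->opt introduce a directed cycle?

No

Adding sched→opt creates a cycle iff opt can already reach sched.
Explore from opt: no path reaches sched. The graph stays acyclic.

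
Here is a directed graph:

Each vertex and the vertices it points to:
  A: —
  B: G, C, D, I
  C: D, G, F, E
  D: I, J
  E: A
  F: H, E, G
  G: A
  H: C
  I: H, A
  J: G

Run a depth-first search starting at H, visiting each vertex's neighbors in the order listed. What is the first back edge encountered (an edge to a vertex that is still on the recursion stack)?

DFS from H (visiting each vertex's neighbors in the order listed); mark gray on enter, black on exit:
H gray
  C gray
    D gray
      I gray
        I→H: H is gray → back edge
First back edge: I → H.

I→H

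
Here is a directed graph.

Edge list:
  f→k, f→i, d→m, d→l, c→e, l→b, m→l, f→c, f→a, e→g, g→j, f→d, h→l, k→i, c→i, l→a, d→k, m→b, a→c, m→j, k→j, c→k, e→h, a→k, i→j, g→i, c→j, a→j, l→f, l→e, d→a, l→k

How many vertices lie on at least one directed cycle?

8

A vertex is on a directed cycle iff it belongs to a strongly connected component of size ≥ 2 (or has a self-loop).
The vertices on cycles are {a, c, d, e, f, h, l, m} — 8 in total.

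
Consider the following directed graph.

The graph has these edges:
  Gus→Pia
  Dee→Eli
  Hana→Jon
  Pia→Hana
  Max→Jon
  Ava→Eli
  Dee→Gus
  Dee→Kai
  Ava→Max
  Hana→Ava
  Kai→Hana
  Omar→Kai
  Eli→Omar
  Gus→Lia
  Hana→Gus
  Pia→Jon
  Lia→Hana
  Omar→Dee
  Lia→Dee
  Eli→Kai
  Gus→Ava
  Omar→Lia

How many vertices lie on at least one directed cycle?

9

A vertex is on a directed cycle iff it belongs to a strongly connected component of size ≥ 2 (or has a self-loop).
The vertices on cycles are {Ava, Dee, Eli, Gus, Kai, Lia, Pia, Hana, Omar} — 9 in total.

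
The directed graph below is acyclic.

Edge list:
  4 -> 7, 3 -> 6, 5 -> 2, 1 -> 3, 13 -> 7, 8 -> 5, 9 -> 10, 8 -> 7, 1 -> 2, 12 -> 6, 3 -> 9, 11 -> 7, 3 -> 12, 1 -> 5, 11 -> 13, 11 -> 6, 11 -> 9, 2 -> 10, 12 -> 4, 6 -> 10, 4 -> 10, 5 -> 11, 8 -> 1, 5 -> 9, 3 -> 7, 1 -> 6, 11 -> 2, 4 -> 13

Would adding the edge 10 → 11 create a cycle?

Yes

Adding 10→11 creates a cycle iff 11 can already reach 10.
Path from 11: 11 → 6 → 10.
So 11 → … → 10 → 11 is a cycle.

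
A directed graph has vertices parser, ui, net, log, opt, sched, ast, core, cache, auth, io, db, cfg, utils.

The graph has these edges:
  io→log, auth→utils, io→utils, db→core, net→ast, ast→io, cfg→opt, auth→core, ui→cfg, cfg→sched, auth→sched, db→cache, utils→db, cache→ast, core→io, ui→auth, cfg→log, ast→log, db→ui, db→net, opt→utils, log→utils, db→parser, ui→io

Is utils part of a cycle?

utils is on a cycle iff utils can reach itself via ≥1 edge.
utils → db → ui → auth → utils — yes.

Yes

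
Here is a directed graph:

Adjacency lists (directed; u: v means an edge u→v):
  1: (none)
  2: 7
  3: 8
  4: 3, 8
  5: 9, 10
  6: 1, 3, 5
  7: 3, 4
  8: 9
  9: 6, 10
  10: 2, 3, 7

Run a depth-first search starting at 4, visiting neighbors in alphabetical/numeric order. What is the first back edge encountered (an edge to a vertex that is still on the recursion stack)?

6->3

DFS from 4 (visiting neighbors in alphabetical/numeric order); mark gray on enter, black on exit:
4 gray
  3 gray
    8 gray
      9 gray
        6 gray
          1 gray
          1 black
          6→3: 3 is gray → back edge
First back edge: 6 → 3.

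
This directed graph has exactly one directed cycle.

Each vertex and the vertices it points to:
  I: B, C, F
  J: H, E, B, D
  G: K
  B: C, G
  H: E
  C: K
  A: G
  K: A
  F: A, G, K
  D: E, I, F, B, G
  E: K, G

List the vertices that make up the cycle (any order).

A, G, K

DFS with gray/black marking from A:
A gray
  G gray
    K gray
      K→A: A is gray → back edge
Back edge closes the cycle A → G → K → A; its vertices are {A, G, K}.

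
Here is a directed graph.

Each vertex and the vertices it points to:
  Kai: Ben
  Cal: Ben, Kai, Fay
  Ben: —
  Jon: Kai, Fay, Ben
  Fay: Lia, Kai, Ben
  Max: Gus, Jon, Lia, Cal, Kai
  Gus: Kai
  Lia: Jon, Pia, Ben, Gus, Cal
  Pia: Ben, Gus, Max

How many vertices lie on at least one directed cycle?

A vertex is on a directed cycle iff it belongs to a strongly connected component of size ≥ 2 (or has a self-loop).
The vertices on cycles are {Cal, Fay, Jon, Lia, Max, Pia} — 6 in total.

6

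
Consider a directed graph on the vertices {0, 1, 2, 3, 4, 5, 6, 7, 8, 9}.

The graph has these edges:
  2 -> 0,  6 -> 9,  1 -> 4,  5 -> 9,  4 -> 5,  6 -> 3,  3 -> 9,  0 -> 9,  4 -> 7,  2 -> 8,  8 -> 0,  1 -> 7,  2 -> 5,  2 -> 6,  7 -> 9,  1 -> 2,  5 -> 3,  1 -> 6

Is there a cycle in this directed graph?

No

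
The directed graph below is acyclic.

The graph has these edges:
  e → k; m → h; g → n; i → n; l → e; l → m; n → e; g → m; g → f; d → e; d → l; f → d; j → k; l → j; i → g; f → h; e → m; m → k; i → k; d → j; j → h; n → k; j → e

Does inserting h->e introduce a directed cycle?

Adding h→e creates a cycle iff e can already reach h.
Path from e: e → m → h.
So e → … → h → e is a cycle.

Yes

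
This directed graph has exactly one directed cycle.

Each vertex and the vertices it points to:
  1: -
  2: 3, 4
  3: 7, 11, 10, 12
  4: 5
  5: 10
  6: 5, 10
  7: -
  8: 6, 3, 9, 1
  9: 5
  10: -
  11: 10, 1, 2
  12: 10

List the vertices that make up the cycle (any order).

DFS with gray/black marking from 3:
3 gray
  7 gray
  7 black
  11 gray
    10 gray
    10 black
    1 gray
    1 black
    2 gray
      2→3: 3 is gray → back edge
Back edge closes the cycle 3 → 11 → 2 → 3; its vertices are {2, 3, 11}.

2, 3, 11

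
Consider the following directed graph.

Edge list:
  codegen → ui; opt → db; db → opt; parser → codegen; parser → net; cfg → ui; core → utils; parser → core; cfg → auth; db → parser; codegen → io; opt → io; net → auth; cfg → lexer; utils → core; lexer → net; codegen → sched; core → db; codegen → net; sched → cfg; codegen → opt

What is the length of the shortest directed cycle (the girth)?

2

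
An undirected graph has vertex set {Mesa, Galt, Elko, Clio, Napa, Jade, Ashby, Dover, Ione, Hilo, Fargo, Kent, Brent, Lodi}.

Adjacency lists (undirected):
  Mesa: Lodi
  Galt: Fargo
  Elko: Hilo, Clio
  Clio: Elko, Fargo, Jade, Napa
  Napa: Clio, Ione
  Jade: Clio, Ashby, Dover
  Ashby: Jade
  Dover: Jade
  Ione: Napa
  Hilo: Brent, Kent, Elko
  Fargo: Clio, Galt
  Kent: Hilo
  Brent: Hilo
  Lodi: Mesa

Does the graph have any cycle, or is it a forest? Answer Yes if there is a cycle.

DFS, tracking each vertex's parent; an edge to a visited non-parent vertex closes a cycle.
Start from Elko:
visit Elko (parent –)
  visit Hilo (parent Elko)
    visit Brent (parent Hilo)
      Brent–Hilo: parent, skip
    visit Kent (parent Hilo)
      Kent–Hilo: parent, skip
    Hilo–Elko: parent, skip
  visit Clio (parent Elko)
    Clio–Elko: parent, skip
    visit Fargo (parent Clio)
      Fargo–Clio: parent, skip
      visit Galt (parent Fargo)
        Galt–Fargo: parent, skip
    visit Jade (parent Clio)
      Jade–Clio: parent, skip
      visit Ashby (parent Jade)
        Ashby–Jade: parent, skip
      visit Dover (parent Jade)
        Dover–Jade: parent, skip
    visit Napa (parent Clio)
      Napa–Clio: parent, skip
      visit Ione (parent Napa)
        Ione–Napa: parent, skip
visit Mesa (parent –)
  visit Lodi (parent Mesa)
    Lodi–Mesa: parent, skip
No non-parent visited neighbor found — the graph is a forest.

No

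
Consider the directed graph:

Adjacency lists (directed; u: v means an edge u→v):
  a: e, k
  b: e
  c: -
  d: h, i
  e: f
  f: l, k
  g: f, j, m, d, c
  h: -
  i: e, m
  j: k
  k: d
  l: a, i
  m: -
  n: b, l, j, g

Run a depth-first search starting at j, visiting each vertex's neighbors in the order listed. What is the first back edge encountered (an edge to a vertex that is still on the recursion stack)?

DFS from j (visiting each vertex's neighbors in the order listed); mark gray on enter, black on exit:
j gray
  k gray
    d gray
      h gray
      h black
      i gray
        e gray
          f gray
            l gray
              a gray
                a→e: e is gray → back edge
First back edge: a → e.

a->e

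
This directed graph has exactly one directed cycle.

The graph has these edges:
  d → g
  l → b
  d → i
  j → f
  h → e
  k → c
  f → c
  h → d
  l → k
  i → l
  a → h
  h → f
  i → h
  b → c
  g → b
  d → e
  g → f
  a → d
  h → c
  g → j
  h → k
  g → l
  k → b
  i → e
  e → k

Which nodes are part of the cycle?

d, h, i

DFS with gray/black marking from d:
d gray
  i gray
    h gray
      e gray
        k gray
          b gray
            c gray
            c black
          b black
          k→c: c black — skip
        k black
      e black
      h→c: c black — skip
      h→k: k black — skip
      h→d: d is gray → back edge
Back edge closes the cycle d → i → h → d; its vertices are {d, h, i}.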